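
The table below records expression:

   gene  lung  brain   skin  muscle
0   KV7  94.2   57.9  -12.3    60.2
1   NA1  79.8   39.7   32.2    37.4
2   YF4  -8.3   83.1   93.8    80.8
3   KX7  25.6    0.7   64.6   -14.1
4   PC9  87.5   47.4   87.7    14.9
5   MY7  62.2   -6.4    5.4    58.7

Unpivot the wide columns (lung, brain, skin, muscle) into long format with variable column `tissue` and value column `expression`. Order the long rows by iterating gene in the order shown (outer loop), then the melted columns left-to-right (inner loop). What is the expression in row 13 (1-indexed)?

25.6

24 rows total (6 × 4). Row 13: index ⌊(13-1)/4⌋ = 3 into gene → KX7; (13-1) mod 4 = 0 into the melted columns → lung.
So row 13 is (KX7, lung, 25.6); expression = 25.6.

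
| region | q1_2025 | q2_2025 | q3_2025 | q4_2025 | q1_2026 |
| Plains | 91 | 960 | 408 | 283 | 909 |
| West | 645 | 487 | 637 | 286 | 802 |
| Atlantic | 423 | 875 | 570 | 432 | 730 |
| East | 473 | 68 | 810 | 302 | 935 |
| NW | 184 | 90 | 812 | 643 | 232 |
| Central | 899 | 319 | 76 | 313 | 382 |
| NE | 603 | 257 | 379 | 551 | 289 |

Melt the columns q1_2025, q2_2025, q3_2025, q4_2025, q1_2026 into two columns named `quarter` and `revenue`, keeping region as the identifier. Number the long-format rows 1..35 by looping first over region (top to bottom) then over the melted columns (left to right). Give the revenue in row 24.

35 rows total (7 × 5). Row 24: index ⌊(24-1)/5⌋ = 4 into region → NW; (24-1) mod 5 = 3 into the melted columns → q4_2025.
So row 24 is (NW, q4_2025, 643); revenue = 643.

643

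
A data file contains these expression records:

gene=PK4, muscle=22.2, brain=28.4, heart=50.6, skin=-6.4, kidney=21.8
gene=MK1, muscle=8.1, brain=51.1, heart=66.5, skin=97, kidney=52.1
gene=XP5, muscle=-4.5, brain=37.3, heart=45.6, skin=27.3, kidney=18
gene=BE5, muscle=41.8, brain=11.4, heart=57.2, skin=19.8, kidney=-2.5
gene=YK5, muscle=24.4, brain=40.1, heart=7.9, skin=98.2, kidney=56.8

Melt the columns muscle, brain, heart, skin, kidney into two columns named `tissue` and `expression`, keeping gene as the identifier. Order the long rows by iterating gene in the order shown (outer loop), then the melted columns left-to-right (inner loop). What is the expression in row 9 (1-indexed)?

97

25 rows total (5 × 5). Row 9: index ⌊(9-1)/5⌋ = 1 into gene → MK1; (9-1) mod 5 = 3 into the melted columns → skin.
So row 9 is (MK1, skin, 97); expression = 97.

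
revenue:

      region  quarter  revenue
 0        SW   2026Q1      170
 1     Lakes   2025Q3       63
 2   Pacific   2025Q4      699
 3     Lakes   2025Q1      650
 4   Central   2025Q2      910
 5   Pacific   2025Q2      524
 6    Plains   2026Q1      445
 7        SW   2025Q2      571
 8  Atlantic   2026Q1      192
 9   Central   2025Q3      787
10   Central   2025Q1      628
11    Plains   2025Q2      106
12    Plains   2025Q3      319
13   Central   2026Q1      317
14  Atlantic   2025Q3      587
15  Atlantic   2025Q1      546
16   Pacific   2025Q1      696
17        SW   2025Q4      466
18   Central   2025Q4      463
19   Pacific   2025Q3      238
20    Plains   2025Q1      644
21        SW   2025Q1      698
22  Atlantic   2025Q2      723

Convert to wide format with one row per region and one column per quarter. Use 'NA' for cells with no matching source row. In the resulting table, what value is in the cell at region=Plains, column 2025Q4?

NA

No long-format row has region=Plains and quarter=2025Q4, so the cell is NA.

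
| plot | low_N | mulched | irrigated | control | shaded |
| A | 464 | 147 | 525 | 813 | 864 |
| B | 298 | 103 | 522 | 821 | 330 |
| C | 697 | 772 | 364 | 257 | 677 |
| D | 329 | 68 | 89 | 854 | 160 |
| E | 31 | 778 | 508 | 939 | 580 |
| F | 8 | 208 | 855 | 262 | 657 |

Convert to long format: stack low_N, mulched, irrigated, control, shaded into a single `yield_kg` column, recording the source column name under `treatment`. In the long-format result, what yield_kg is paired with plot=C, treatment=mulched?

Unpivoting turns each (plot, wide-column) pair into one long row.
The wide cell at row C, column mulched holds 772, so the long row (C, mulched) has yield_kg=772.

772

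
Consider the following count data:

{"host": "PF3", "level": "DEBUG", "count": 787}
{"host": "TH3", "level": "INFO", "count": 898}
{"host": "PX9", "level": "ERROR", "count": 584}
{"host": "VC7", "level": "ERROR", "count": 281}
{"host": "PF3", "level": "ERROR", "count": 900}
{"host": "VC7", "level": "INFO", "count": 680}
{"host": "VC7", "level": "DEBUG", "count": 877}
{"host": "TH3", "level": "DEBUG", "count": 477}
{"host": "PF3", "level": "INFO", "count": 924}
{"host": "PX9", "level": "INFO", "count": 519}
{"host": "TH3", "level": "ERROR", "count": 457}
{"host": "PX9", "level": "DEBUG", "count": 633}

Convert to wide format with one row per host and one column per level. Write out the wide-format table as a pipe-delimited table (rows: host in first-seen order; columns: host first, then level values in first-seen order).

Columns: host plus the 3 distinct level values (DEBUG, INFO, ERROR).
For example, row PF3 column DEBUG takes count=787 from the long row (PF3, DEBUG).

| host | DEBUG | INFO | ERROR |
| PF3 | 787 | 924 | 900 |
| TH3 | 477 | 898 | 457 |
| PX9 | 633 | 519 | 584 |
| VC7 | 877 | 680 | 281 |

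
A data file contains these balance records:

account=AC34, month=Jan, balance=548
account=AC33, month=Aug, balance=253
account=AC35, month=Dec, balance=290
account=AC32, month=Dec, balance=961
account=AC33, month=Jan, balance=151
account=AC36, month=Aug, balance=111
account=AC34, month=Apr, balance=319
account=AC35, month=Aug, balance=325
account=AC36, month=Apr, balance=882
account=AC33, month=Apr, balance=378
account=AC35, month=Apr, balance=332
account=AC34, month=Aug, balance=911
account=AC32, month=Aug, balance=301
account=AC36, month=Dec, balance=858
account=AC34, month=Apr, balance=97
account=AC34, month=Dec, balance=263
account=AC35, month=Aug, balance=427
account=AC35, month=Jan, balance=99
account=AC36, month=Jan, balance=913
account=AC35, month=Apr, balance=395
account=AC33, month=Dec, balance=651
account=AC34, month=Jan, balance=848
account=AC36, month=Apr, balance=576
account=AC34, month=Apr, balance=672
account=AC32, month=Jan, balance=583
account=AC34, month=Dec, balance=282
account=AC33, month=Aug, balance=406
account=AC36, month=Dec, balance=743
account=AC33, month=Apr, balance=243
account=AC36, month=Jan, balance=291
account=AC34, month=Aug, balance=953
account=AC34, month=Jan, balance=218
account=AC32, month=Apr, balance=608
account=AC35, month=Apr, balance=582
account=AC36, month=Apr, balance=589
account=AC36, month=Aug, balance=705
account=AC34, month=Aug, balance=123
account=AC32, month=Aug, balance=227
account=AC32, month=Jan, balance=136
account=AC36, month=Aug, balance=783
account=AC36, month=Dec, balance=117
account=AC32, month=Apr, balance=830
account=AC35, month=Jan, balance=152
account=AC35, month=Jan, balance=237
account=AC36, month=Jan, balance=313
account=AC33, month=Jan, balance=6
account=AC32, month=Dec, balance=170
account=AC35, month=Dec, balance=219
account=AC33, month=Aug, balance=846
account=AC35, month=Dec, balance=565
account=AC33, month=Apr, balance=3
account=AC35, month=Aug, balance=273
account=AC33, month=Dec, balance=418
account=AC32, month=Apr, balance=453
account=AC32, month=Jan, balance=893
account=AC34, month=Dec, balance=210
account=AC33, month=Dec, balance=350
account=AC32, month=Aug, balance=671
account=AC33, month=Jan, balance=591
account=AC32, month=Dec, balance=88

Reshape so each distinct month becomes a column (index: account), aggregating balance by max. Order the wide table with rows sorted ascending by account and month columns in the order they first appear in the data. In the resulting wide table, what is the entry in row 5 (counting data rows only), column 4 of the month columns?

882

With rows sorted ascending by account, row 5 is account=AC36. month columns in first-appearance order: Jan, Aug, Dec, Apr; column 4 is Apr.
Long rows with account=AC36, month=Apr: max(882, 576, 589) = 882.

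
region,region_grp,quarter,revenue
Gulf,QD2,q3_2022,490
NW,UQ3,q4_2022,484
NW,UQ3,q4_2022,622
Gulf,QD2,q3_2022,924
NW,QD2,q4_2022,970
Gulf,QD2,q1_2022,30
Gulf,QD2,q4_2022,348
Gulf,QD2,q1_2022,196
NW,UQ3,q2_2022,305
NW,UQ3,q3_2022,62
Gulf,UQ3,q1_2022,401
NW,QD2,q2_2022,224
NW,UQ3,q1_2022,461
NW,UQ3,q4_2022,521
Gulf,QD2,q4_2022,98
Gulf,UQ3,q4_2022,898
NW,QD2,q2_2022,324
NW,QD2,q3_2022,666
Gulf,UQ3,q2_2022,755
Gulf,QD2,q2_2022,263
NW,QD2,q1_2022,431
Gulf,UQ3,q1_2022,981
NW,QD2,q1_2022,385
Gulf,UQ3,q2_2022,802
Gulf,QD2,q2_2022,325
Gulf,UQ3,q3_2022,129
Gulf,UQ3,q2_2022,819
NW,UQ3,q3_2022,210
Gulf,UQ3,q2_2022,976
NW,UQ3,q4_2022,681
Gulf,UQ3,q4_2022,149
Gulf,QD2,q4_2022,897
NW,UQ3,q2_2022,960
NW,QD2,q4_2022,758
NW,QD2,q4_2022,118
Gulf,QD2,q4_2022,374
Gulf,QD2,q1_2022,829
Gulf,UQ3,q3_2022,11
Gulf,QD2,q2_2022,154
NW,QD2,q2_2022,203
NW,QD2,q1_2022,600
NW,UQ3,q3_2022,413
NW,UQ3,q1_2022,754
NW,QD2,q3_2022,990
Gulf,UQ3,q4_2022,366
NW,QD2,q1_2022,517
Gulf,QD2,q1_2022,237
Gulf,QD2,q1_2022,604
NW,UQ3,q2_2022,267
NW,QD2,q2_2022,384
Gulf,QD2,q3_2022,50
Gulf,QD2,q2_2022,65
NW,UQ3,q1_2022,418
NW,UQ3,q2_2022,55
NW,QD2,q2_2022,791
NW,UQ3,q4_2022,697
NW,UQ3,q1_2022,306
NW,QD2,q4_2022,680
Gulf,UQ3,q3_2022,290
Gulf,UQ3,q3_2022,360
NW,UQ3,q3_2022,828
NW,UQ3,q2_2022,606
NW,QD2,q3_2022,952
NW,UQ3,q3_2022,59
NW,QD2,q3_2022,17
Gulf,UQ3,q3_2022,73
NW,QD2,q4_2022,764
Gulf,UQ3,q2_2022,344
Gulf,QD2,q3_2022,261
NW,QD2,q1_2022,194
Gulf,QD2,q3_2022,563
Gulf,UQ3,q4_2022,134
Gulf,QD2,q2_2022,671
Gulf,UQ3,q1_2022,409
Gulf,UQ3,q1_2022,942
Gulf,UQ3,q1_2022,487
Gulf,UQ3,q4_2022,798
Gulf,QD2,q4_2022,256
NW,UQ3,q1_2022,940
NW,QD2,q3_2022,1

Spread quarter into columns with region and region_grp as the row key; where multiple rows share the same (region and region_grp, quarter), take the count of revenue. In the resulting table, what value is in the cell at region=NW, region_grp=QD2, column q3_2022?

Rows with region=NW, region_grp=QD2 and quarter=q3_2022: revenue values are 666, 990, 952, 17, 1.
5 rows match — count = 5.

5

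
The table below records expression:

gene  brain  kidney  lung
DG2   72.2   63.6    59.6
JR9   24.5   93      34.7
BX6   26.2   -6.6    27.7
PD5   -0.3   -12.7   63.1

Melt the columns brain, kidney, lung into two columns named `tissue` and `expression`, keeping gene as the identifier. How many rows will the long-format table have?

12

4 gene values × 3 melted columns = 12 rows.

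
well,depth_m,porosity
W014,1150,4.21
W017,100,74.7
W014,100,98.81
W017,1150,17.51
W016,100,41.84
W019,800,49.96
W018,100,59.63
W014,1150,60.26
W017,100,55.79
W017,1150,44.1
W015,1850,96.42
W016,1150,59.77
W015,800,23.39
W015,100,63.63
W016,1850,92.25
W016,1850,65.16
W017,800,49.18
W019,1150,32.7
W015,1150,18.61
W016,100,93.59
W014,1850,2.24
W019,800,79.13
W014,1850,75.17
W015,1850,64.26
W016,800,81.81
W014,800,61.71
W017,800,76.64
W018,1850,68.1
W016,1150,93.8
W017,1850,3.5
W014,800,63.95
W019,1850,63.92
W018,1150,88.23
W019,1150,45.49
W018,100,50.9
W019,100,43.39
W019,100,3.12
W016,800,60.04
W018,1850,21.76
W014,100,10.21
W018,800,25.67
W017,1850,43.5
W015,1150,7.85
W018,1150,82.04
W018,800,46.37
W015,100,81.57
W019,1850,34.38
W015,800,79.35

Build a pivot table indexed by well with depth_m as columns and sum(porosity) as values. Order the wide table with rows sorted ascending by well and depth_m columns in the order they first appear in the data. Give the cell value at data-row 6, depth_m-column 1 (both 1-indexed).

78.19

With rows sorted ascending by well, row 6 is well=W019. depth_m columns in first-appearance order: 1150, 100, 800, 1850; column 1 is 1150.
Long rows with well=W019, depth_m=1150: 32.7 + 45.49 = 78.19.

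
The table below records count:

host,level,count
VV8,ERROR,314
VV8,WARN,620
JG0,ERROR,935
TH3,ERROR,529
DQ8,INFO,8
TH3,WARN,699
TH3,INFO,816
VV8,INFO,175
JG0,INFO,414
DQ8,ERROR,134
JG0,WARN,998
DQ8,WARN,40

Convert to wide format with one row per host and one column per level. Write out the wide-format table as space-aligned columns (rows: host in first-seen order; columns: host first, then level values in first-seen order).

host  ERROR  WARN  INFO
VV8   314    620   175 
JG0   935    998   414 
TH3   529    699   816 
DQ8   134    40    8   

Columns: host plus the 3 distinct level values (ERROR, WARN, INFO).
For example, row VV8 column ERROR takes count=314 from the long row (VV8, ERROR).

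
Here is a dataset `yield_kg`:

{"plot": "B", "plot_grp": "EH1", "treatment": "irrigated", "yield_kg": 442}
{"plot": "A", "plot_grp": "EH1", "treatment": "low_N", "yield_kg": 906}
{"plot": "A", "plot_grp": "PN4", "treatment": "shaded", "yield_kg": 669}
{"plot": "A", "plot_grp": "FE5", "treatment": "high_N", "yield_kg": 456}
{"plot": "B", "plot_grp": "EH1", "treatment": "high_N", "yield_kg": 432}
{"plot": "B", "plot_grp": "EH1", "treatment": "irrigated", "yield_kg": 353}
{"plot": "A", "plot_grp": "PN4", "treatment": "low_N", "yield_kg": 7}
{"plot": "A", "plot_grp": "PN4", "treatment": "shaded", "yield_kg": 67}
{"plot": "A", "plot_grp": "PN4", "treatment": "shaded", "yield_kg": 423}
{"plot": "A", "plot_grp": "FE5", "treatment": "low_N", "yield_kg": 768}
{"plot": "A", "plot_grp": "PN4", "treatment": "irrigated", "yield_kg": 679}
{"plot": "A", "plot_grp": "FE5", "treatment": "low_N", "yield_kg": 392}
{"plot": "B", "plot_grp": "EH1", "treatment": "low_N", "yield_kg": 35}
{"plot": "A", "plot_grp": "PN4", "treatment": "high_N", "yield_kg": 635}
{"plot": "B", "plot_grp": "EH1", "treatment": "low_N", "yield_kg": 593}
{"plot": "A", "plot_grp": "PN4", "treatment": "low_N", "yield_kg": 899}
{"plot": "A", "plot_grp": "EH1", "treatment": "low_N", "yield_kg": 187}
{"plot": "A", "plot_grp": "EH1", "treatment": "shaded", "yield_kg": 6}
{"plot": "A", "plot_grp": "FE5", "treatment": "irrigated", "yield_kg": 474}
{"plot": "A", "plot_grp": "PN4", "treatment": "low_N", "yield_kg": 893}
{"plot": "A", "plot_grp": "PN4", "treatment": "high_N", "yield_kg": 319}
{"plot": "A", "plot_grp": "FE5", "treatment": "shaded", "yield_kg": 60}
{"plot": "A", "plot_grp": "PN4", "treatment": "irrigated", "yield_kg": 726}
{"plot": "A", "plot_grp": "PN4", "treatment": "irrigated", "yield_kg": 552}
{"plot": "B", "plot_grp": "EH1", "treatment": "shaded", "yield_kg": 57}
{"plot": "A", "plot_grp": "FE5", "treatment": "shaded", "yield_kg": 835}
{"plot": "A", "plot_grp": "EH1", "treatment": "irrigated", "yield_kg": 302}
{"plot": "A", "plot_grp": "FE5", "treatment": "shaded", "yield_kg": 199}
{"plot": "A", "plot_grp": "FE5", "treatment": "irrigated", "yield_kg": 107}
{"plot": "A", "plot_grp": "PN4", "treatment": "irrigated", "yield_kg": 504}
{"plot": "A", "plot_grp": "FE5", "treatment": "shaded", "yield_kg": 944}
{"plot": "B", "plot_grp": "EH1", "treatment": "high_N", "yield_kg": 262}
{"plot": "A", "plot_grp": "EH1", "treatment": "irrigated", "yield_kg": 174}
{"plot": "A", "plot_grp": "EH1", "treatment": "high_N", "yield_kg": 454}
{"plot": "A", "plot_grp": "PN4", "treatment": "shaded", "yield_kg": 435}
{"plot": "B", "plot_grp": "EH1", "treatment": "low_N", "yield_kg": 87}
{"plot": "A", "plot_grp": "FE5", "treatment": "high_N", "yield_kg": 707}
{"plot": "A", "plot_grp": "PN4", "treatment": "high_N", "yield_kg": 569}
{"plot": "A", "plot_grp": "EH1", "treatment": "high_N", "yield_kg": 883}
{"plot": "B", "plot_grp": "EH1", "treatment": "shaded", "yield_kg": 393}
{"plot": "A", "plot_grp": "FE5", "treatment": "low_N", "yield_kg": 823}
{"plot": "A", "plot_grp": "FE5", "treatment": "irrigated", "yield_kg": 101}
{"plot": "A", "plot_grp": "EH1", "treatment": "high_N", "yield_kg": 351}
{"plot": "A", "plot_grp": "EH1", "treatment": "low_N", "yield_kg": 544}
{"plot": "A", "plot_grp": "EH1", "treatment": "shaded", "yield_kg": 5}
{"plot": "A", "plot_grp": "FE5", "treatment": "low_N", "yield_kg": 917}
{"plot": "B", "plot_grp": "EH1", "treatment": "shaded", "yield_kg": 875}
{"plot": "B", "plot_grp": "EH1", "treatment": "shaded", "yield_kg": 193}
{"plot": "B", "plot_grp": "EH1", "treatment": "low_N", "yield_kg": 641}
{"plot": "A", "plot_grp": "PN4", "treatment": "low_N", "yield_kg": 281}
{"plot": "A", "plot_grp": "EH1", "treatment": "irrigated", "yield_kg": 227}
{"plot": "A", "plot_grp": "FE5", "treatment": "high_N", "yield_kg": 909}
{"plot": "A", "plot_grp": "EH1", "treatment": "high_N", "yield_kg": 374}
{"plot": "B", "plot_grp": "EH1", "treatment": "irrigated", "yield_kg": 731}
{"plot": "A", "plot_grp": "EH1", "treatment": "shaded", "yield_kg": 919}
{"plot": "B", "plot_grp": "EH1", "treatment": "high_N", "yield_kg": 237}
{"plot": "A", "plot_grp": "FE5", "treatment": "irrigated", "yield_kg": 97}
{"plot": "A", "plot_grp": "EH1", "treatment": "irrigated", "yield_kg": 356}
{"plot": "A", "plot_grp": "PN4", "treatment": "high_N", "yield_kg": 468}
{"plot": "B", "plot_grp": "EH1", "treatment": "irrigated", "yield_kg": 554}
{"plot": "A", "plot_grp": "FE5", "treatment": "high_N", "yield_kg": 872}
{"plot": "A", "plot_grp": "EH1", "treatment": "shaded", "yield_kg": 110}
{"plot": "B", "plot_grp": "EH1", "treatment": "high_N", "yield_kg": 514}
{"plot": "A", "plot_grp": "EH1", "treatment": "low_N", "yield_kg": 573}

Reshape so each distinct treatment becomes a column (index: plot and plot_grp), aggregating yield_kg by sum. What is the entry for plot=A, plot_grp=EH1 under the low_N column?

Rows with plot=A, plot_grp=EH1 and treatment=low_N: yield_kg values are 906, 187, 544, 573.
906 + 187 + 544 + 573 = 2210.

2210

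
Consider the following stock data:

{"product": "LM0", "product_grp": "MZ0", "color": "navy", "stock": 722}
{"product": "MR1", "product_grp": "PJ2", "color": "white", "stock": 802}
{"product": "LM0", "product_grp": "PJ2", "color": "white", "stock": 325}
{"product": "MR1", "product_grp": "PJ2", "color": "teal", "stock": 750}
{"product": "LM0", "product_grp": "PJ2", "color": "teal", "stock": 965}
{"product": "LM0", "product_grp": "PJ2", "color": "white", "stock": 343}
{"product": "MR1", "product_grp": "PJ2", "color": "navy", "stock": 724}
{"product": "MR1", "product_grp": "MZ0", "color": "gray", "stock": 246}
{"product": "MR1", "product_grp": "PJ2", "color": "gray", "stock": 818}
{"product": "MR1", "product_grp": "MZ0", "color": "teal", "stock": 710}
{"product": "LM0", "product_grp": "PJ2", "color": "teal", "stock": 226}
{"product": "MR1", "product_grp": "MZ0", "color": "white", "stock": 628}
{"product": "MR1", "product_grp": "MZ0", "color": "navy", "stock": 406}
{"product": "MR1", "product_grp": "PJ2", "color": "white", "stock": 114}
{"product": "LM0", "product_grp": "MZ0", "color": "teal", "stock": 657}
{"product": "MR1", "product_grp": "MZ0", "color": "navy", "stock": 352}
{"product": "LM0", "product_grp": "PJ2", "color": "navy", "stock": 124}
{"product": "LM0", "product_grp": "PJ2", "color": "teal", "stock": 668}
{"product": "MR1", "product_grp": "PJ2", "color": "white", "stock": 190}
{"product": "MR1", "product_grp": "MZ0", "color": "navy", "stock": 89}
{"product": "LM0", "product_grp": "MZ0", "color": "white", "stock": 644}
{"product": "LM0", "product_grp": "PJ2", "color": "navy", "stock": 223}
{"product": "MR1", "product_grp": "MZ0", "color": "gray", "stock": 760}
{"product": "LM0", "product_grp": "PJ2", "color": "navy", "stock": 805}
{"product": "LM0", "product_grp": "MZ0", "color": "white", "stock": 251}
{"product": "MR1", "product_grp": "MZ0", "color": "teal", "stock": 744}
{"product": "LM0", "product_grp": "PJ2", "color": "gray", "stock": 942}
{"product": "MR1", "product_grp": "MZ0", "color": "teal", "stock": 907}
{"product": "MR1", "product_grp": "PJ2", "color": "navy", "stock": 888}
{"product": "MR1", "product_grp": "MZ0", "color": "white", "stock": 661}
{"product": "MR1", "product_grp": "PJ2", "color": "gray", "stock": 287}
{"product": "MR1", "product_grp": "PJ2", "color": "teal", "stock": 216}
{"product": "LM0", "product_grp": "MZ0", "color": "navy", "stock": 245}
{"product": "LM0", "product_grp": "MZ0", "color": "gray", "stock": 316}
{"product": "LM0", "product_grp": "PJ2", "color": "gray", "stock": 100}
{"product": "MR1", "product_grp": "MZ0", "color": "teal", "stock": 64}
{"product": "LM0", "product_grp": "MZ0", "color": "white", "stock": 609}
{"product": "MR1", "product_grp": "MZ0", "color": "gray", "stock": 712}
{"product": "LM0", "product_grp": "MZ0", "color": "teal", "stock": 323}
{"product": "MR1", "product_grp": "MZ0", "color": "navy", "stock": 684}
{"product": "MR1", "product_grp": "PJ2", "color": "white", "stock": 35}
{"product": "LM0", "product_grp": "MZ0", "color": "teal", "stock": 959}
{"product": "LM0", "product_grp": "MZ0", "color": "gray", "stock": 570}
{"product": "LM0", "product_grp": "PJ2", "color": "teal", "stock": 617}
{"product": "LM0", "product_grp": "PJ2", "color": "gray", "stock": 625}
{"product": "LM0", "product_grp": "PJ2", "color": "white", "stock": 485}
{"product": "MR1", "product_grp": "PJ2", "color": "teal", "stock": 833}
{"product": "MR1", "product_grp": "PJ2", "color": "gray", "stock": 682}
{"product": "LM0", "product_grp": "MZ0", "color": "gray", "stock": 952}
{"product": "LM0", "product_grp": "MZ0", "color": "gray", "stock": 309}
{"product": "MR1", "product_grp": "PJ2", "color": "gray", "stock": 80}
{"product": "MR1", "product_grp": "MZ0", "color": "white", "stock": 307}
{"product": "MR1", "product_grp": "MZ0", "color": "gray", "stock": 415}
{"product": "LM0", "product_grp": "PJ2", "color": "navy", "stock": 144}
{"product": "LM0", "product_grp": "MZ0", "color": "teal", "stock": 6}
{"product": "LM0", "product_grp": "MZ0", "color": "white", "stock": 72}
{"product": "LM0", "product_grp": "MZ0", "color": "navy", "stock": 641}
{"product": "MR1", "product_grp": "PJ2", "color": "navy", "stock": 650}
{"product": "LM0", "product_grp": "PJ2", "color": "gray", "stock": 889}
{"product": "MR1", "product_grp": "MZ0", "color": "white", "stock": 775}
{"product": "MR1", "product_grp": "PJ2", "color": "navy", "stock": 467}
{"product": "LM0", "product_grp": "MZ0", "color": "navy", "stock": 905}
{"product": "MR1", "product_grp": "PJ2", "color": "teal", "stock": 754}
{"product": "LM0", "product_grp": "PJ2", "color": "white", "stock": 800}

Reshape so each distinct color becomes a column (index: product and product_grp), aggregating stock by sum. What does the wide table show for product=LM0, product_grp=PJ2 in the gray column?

2556

Rows with product=LM0, product_grp=PJ2 and color=gray: stock values are 942, 100, 625, 889.
942 + 100 + 625 + 889 = 2556.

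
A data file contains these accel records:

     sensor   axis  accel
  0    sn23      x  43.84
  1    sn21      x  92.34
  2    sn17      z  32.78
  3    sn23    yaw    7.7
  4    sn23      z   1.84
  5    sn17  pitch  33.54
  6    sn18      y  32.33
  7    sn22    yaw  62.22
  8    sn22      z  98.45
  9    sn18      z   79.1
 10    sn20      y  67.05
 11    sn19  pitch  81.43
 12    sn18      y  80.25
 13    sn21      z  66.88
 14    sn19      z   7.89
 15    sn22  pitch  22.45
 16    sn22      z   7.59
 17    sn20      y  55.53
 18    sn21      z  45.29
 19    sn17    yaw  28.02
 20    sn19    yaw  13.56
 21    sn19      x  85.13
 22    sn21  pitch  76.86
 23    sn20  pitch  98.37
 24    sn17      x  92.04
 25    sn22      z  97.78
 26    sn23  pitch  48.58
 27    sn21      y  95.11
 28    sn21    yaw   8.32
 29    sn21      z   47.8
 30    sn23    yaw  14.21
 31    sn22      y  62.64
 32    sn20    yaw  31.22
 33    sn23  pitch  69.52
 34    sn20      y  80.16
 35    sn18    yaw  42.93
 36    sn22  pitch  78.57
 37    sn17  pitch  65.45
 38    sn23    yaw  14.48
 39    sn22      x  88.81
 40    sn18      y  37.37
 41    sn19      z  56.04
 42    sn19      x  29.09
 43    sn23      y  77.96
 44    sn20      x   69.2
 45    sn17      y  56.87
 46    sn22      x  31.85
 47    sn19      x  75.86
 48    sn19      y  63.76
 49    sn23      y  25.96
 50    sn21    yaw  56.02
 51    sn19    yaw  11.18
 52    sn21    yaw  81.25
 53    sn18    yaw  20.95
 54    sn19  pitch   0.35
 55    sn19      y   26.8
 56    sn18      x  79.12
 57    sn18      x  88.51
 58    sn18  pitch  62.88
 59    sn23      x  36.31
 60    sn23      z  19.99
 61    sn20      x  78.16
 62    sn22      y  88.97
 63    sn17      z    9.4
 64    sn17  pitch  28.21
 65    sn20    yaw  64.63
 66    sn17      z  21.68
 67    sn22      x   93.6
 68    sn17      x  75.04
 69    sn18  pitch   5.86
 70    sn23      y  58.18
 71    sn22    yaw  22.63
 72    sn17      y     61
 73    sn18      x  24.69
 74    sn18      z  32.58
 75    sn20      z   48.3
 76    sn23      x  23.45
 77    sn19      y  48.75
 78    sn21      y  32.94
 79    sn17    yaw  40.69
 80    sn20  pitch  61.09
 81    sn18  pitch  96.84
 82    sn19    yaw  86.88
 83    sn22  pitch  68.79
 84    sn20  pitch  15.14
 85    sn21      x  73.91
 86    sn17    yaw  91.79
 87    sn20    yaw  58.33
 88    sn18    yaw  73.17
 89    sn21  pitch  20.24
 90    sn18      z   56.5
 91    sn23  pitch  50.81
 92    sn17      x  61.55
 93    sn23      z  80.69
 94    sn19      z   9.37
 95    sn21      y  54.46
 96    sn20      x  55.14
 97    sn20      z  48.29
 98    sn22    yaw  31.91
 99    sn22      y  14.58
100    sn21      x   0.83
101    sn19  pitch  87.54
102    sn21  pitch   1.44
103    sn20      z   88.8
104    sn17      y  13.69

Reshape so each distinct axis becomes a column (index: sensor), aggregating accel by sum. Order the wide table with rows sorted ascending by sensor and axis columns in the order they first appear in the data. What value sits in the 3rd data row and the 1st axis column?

With rows sorted ascending by sensor, row 3 is sensor=sn19. axis columns in first-appearance order: x, z, yaw, pitch, y; column 1 is x.
Long rows with sensor=sn19, axis=x: 85.13 + 29.09 + 75.86 = 190.08.

190.08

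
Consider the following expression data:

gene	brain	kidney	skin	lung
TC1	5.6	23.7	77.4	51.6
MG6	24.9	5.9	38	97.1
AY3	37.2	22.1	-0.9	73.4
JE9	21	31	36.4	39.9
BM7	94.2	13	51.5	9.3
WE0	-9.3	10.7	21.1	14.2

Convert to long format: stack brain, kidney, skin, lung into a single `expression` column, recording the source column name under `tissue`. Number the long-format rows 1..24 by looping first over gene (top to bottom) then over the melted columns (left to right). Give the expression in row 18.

13

24 rows total (6 × 4). Row 18: index ⌊(18-1)/4⌋ = 4 into gene → BM7; (18-1) mod 4 = 1 into the melted columns → kidney.
So row 18 is (BM7, kidney, 13); expression = 13.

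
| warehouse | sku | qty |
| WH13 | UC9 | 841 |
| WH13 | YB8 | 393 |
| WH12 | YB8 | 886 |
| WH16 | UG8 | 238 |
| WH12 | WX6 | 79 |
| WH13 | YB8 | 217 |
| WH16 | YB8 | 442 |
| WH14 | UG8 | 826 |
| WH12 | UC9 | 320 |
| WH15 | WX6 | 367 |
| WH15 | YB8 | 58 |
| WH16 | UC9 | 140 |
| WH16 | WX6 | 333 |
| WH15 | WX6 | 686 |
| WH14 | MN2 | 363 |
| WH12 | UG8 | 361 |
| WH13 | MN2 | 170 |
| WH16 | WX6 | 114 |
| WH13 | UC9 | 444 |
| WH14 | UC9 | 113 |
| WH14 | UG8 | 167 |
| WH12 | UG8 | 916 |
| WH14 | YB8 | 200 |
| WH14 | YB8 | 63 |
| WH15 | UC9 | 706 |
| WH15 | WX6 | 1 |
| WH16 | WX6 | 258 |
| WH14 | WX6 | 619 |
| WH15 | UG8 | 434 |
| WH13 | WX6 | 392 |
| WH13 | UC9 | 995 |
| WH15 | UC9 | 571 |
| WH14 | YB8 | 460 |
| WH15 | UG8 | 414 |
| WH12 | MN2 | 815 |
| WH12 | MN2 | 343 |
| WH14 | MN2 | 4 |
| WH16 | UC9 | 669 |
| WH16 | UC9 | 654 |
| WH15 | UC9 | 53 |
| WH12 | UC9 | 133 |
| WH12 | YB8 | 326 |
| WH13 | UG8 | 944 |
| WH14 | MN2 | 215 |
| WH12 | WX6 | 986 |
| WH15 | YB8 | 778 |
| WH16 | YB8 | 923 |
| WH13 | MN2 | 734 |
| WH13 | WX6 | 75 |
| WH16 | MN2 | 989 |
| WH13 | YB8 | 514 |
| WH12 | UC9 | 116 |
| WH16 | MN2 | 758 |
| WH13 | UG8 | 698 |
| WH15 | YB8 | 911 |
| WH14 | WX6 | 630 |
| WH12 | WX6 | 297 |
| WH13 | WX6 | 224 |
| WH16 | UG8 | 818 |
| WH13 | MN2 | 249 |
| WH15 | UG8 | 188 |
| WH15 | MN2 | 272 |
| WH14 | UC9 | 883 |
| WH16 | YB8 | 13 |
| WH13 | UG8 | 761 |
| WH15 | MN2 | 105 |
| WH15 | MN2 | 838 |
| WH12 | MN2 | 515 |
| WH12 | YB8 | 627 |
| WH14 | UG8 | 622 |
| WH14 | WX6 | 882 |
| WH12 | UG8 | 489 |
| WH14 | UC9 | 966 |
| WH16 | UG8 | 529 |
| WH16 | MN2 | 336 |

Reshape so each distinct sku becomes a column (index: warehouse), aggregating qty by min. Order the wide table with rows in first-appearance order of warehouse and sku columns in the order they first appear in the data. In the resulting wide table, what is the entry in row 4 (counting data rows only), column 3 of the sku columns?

167

With rows in first-appearance order of warehouse, row 4 is warehouse=WH14. sku columns in first-appearance order: UC9, YB8, UG8, WX6, MN2; column 3 is UG8.
Long rows with warehouse=WH14, sku=UG8: min(826, 167, 622) = 167.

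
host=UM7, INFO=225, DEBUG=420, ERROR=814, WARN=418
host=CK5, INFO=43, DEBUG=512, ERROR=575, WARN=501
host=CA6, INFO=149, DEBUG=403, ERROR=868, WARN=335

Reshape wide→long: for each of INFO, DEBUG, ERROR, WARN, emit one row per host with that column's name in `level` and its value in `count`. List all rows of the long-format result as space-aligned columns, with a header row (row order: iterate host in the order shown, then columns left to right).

host  level  count
UM7   INFO   225  
UM7   DEBUG  420  
UM7   ERROR  814  
UM7   WARN   418  
CK5   INFO   43   
CK5   DEBUG  512  
CK5   ERROR  575  
CK5   WARN   501  
CA6   INFO   149  
CA6   DEBUG  403  
CA6   ERROR  868  
CA6   WARN   335  

Each (host, column) pair becomes one row: 3 × 4 = 12 rows.
For example, (UM7, INFO) → count=225.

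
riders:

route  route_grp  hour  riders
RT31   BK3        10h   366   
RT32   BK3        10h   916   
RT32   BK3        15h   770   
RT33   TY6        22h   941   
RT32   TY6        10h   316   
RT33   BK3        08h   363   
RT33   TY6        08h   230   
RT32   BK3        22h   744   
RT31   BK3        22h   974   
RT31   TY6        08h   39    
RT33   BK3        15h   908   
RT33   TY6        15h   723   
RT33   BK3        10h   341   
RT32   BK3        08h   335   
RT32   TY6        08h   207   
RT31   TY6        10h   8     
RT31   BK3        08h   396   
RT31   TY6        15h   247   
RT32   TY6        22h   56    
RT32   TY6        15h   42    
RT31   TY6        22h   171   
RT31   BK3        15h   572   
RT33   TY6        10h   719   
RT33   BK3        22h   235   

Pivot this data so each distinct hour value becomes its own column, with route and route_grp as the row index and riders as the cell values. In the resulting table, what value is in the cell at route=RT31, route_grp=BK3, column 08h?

396

Wide layout: rows indexed by route and route_grp, columns are the 4 distinct hour values (10h, 15h, 22h, 08h).
Cell (route=RT31, route_grp=BK3, hour=08h) draws from the long row where route=RT31, route_grp=BK3 and hour=08h, which has riders=396.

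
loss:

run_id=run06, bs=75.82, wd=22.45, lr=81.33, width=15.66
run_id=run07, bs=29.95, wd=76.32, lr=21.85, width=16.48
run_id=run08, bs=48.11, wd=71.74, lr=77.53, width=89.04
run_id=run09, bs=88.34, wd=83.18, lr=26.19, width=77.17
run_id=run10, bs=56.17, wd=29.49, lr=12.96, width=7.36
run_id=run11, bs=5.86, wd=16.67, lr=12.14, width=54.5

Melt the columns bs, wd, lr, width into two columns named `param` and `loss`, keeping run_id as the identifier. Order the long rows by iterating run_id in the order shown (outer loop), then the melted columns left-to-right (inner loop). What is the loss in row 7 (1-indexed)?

24 rows total (6 × 4). Row 7: index ⌊(7-1)/4⌋ = 1 into run_id → run07; (7-1) mod 4 = 2 into the melted columns → lr.
So row 7 is (run07, lr, 21.85); loss = 21.85.

21.85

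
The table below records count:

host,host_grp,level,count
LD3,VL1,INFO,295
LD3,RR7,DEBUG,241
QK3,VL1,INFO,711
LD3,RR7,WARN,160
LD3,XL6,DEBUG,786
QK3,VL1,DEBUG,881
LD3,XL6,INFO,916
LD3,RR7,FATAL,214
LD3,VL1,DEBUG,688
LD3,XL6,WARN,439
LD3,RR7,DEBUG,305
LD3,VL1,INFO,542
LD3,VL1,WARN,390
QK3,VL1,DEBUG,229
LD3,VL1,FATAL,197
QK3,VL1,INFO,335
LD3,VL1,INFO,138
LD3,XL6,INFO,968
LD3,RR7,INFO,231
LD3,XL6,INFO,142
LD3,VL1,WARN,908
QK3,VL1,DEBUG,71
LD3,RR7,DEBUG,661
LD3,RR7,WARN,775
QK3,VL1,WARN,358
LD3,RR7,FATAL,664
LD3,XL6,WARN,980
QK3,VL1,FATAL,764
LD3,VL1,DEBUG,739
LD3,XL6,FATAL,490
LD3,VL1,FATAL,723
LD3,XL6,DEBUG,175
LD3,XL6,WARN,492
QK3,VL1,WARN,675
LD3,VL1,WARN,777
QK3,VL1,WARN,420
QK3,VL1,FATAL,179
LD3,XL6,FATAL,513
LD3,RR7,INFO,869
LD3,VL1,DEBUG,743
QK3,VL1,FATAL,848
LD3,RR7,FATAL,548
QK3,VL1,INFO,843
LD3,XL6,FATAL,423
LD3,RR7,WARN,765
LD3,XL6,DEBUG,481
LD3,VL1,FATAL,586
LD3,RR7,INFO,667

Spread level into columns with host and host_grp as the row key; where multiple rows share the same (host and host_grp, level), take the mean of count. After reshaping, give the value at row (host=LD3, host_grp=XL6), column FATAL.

Rows with host=LD3, host_grp=XL6 and level=FATAL: count values are 490, 513, 423.
(490 + 513 + 423) / 3 = 475.33.

475.33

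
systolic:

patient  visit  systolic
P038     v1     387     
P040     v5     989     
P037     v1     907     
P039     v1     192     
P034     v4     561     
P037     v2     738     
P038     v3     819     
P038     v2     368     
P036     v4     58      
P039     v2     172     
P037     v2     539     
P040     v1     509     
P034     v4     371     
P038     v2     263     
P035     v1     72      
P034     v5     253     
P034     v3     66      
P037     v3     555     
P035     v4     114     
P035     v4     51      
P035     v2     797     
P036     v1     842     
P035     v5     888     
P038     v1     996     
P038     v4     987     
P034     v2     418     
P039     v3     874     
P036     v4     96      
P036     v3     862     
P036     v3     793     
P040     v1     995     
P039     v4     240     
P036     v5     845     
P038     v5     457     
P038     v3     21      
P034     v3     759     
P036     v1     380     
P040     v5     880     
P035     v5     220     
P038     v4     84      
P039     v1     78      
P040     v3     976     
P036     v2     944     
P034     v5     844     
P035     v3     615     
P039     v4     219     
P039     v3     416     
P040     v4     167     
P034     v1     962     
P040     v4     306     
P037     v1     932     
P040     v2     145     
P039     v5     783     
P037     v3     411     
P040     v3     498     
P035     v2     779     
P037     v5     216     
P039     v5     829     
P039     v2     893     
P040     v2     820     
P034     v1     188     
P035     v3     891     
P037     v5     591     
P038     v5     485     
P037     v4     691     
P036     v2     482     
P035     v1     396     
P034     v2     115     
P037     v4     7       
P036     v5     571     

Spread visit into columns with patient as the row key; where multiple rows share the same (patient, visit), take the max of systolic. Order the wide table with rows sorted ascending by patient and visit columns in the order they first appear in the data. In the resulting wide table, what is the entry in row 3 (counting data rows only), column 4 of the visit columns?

944

With rows sorted ascending by patient, row 3 is patient=P036. visit columns in first-appearance order: v1, v5, v4, v2, v3; column 4 is v2.
Long rows with patient=P036, visit=v2: max(944, 482) = 944.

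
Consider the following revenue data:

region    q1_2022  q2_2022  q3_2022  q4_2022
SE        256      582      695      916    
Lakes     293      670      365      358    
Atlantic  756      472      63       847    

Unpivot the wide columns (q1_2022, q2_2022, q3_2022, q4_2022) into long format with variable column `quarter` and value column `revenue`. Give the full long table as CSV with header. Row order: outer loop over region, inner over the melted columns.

region,quarter,revenue
SE,q1_2022,256
SE,q2_2022,582
SE,q3_2022,695
SE,q4_2022,916
Lakes,q1_2022,293
Lakes,q2_2022,670
Lakes,q3_2022,365
Lakes,q4_2022,358
Atlantic,q1_2022,756
Atlantic,q2_2022,472
Atlantic,q3_2022,63
Atlantic,q4_2022,847

Each (region, column) pair becomes one row: 3 × 4 = 12 rows.
For example, (SE, q1_2022) → revenue=256.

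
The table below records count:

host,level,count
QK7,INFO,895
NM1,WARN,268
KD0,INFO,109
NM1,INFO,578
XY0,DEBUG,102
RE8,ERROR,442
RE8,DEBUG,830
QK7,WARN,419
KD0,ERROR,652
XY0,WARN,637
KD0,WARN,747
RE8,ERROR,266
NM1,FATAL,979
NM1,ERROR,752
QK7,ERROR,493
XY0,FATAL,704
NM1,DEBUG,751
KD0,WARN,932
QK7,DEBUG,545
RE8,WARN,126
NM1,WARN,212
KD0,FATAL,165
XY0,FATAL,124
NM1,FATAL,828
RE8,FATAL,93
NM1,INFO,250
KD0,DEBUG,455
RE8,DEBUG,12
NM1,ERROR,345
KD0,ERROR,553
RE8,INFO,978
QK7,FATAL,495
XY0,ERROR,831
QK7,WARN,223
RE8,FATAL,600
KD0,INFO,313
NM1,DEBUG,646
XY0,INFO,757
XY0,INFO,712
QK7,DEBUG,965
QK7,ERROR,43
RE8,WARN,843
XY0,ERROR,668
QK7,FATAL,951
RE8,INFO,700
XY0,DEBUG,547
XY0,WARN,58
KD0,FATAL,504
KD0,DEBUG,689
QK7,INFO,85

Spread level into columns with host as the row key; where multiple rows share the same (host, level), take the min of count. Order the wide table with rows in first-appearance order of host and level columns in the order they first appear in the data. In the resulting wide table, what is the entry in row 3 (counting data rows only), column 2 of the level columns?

With rows in first-appearance order of host, row 3 is host=KD0. level columns in first-appearance order: INFO, WARN, DEBUG, ERROR, FATAL; column 2 is WARN.
Long rows with host=KD0, level=WARN: min(747, 932) = 747.

747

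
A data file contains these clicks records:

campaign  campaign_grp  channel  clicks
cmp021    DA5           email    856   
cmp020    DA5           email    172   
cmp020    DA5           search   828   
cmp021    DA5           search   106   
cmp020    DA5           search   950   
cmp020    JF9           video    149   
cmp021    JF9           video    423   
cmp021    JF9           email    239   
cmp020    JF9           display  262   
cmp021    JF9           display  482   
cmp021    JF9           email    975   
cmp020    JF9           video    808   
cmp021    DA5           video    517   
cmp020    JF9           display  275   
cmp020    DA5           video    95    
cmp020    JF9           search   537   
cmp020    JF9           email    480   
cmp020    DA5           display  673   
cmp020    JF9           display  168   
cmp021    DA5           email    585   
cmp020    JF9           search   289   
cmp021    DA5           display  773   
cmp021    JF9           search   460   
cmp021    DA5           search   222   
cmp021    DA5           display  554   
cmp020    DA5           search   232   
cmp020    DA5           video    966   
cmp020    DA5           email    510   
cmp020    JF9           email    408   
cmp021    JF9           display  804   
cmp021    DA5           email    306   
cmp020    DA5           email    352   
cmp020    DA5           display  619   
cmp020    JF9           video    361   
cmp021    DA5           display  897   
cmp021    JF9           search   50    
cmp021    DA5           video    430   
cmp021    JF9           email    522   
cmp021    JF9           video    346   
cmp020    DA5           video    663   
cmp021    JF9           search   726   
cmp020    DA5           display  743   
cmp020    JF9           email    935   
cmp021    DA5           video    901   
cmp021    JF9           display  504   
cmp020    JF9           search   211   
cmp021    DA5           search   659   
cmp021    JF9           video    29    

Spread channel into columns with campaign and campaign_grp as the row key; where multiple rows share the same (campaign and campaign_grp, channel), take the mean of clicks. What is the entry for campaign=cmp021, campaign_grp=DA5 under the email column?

582.33

Rows with campaign=cmp021, campaign_grp=DA5 and channel=email: clicks values are 856, 585, 306.
(856 + 585 + 306) / 3 = 582.33.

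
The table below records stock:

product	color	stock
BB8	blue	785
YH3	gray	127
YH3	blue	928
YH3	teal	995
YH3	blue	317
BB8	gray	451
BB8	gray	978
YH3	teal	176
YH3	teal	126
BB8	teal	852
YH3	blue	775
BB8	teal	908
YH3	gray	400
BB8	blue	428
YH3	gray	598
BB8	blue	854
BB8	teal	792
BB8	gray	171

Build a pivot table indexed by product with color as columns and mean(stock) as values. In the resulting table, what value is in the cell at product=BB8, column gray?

Rows with product=BB8 and color=gray: stock values are 451, 978, 171.
(451 + 978 + 171) / 3 = 533.33.

533.33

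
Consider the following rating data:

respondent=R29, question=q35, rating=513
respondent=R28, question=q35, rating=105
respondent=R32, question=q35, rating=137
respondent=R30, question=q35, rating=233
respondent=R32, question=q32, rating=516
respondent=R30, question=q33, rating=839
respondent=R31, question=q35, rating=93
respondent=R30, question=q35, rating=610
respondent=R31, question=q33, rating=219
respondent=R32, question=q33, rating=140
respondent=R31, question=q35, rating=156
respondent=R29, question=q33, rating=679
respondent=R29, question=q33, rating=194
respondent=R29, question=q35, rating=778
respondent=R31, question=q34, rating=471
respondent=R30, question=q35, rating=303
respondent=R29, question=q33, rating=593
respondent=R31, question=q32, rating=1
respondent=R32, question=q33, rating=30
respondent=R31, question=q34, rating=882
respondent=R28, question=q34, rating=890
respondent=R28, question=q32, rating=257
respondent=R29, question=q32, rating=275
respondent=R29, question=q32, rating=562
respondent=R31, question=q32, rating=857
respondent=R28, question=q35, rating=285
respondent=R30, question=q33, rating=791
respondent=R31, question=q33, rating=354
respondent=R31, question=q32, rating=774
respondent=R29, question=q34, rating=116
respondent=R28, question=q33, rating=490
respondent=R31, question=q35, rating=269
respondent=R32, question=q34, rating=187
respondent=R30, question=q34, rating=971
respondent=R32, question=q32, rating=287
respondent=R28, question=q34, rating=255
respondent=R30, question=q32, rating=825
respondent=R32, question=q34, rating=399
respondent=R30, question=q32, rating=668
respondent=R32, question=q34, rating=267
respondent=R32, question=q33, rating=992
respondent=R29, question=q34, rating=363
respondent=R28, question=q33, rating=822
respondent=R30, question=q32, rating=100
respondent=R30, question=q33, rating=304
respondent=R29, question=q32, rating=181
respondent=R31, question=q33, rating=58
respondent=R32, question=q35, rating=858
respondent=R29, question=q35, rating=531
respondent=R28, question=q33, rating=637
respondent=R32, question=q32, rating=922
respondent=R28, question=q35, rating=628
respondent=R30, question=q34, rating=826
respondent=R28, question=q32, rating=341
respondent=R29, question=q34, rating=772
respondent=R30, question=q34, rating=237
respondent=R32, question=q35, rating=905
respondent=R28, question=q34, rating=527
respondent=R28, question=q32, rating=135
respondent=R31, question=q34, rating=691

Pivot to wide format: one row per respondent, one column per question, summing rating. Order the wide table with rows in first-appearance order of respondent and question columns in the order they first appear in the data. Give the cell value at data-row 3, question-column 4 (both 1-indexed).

853

With rows in first-appearance order of respondent, row 3 is respondent=R32. question columns in first-appearance order: q35, q32, q33, q34; column 4 is q34.
Long rows with respondent=R32, question=q34: 187 + 399 + 267 = 853.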